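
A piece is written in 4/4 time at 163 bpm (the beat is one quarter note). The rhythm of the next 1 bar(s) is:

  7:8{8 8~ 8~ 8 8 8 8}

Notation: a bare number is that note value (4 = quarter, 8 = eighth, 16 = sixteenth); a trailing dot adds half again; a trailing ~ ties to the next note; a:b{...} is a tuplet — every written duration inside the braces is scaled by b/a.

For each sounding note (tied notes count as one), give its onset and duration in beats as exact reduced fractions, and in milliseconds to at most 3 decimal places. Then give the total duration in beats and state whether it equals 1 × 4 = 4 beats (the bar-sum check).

1) 0.0ms=0b +210.342ms=4/7b
2) 210.342ms=4/7b +631.025ms=12/7b
3) 841.367ms=16/7b +210.342ms=4/7b
4) 1051.709ms=20/7b +210.342ms=4/7b
5) 1262.051ms=24/7b +210.342ms=4/7b
Σ=4b of 4 (163bpm 4/4) — PASS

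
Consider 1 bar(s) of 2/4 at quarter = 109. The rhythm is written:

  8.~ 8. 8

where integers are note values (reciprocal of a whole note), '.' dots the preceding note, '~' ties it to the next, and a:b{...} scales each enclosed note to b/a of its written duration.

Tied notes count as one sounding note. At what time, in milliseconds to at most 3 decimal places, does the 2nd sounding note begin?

1. 0.0ms @ 0 + 825.688ms (3/2)
2. 825.688ms @ 3/2 + 275.229ms (1/2)

note 2 onset = 3/2b = 825.688ms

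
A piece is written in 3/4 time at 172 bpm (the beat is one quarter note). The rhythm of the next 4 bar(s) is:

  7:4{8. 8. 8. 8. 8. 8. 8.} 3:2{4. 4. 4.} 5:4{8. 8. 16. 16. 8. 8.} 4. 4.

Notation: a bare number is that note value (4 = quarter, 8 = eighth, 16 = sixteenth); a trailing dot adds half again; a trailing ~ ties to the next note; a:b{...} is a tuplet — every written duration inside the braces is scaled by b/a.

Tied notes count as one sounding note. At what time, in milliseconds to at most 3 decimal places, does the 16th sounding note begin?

note 16 onset = 42/5b = 2930.233ms

1. 0.0ms @ 0 + 149.502ms (3/7)
2. 149.502ms @ 3/7 + 149.502ms (3/7)
3. 299.003ms @ 6/7 + 149.502ms (3/7)
4. 448.505ms @ 9/7 + 149.502ms (3/7)
5. 598.007ms @ 12/7 + 149.502ms (3/7)
6. 747.508ms @ 15/7 + 149.502ms (3/7)
7. 897.01ms @ 18/7 + 149.502ms (3/7)
8. 1046.512ms @ 3 + 348.837ms (1)
9. 1395.349ms @ 4 + 348.837ms (1)
10. 1744.186ms @ 5 + 348.837ms (1)
11. 2093.023ms @ 6 + 209.302ms (3/5)
12. 2302.326ms @ 33/5 + 209.302ms (3/5)
13. 2511.628ms @ 36/5 + 104.651ms (3/10)
14. 2616.279ms @ 15/2 + 104.651ms (3/10)
15. 2720.93ms @ 39/5 + 209.302ms (3/5)
16. 2930.233ms @ 42/5 + 209.302ms (3/5)
17. 3139.535ms @ 9 + 523.256ms (3/2)
18. 3662.791ms @ 21/2 + 523.256ms (3/2)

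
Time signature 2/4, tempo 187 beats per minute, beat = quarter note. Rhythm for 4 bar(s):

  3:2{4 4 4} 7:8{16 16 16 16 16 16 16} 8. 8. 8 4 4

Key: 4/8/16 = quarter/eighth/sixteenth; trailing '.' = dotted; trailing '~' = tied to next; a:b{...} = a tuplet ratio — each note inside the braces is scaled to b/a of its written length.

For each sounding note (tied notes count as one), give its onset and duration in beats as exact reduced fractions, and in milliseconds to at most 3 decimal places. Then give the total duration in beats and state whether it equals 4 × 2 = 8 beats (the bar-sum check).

1) 0.0ms=0b +213.904ms=2/3b
2) 213.904ms=2/3b +213.904ms=2/3b
3) 427.807ms=4/3b +213.904ms=2/3b
4) 641.711ms=2b +91.673ms=2/7b
5) 733.384ms=16/7b +91.673ms=2/7b
6) 825.057ms=18/7b +91.673ms=2/7b
7) 916.73ms=20/7b +91.673ms=2/7b
8) 1008.403ms=22/7b +91.673ms=2/7b
9) 1100.076ms=24/7b +91.673ms=2/7b
10) 1191.749ms=26/7b +91.673ms=2/7b
11) 1283.422ms=4b +240.642ms=3/4b
12) 1524.064ms=19/4b +240.642ms=3/4b
13) 1764.706ms=11/2b +160.428ms=1/2b
14) 1925.134ms=6b +320.856ms=1b
15) 2245.989ms=7b +320.856ms=1b
Σ=8b of 8 (187bpm 2/4) — PASS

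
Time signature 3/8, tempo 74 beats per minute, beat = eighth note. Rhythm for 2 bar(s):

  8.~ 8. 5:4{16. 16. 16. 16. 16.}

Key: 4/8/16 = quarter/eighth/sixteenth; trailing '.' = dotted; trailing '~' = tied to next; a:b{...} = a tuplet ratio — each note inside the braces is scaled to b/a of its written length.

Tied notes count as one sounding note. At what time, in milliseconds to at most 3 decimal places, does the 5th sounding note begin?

1. 0.0ms @ 0 + 2432.432ms (3)
2. 2432.432ms @ 3 + 486.486ms (3/5)
3. 2918.919ms @ 18/5 + 486.486ms (3/5)
4. 3405.405ms @ 21/5 + 486.486ms (3/5)
5. 3891.892ms @ 24/5 + 486.486ms (3/5)
6. 4378.378ms @ 27/5 + 486.486ms (3/5)

note 5 onset = 24/5b = 3891.892ms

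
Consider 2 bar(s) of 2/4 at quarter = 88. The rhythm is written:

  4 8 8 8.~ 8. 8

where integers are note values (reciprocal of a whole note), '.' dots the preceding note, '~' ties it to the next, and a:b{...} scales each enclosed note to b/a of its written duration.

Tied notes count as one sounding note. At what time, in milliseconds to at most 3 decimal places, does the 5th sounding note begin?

1. 0.0ms @ 0 + 681.818ms (1)
2. 681.818ms @ 1 + 340.909ms (1/2)
3. 1022.727ms @ 3/2 + 340.909ms (1/2)
4. 1363.636ms @ 2 + 1022.727ms (3/2)
5. 2386.364ms @ 7/2 + 340.909ms (1/2)

note 5 onset = 7/2b = 2386.364ms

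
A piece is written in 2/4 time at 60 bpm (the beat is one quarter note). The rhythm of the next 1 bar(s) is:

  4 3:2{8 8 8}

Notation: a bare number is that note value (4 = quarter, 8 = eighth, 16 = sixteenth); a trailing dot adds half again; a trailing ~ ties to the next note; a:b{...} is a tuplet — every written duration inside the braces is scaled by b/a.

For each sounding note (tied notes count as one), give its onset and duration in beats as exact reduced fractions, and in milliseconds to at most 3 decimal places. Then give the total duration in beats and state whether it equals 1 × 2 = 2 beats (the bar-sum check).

1) 0.0ms=0b +1000.0ms=1b
2) 1000.0ms=1b +333.333ms=1/3b
3) 1333.333ms=4/3b +333.333ms=1/3b
4) 1666.667ms=5/3b +333.333ms=1/3b
Σ=2b of 2 (60bpm 2/4) — PASS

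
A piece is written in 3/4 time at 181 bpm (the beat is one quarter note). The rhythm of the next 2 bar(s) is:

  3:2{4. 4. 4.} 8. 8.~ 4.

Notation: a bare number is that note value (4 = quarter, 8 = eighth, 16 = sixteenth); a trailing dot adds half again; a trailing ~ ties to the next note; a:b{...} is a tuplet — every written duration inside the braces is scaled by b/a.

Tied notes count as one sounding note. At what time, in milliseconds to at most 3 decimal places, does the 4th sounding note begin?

1. 0.0ms @ 0 + 331.492ms (1)
2. 331.492ms @ 1 + 331.492ms (1)
3. 662.983ms @ 2 + 331.492ms (1)
4. 994.475ms @ 3 + 248.619ms (3/4)
5. 1243.094ms @ 15/4 + 745.856ms (9/4)

note 4 onset = 3b = 994.475ms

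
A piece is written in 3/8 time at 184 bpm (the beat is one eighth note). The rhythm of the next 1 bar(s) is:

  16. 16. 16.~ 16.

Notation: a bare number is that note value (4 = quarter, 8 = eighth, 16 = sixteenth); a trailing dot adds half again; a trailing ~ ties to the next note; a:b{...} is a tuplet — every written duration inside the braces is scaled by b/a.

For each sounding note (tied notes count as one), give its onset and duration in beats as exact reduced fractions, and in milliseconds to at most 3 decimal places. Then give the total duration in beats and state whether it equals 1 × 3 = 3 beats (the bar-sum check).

1) 0.0ms=0b +244.565ms=3/4b
2) 244.565ms=3/4b +244.565ms=3/4b
3) 489.13ms=3/2b +489.13ms=3/2b
Σ=3b of 3 (184bpm 3/8) — PASS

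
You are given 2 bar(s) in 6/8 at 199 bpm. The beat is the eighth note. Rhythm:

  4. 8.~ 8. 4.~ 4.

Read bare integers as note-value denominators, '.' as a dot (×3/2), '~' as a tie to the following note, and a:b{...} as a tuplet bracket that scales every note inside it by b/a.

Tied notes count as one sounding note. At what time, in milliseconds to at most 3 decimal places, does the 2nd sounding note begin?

1. 0.0ms @ 0 + 904.523ms (3)
2. 904.523ms @ 3 + 904.523ms (3)
3. 1809.045ms @ 6 + 1809.045ms (6)

note 2 onset = 3b = 904.523ms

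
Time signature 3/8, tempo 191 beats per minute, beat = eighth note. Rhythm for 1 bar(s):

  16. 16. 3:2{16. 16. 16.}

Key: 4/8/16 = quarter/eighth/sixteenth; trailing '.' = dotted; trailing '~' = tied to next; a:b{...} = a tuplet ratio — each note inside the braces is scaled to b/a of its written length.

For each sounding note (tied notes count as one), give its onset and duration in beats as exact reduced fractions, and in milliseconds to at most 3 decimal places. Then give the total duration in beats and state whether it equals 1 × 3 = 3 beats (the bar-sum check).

1) 0.0ms=0b +235.602ms=3/4b
2) 235.602ms=3/4b +235.602ms=3/4b
3) 471.204ms=3/2b +157.068ms=1/2b
4) 628.272ms=2b +157.068ms=1/2b
5) 785.34ms=5/2b +157.068ms=1/2b
Σ=3b of 3 (191bpm 3/8) — PASS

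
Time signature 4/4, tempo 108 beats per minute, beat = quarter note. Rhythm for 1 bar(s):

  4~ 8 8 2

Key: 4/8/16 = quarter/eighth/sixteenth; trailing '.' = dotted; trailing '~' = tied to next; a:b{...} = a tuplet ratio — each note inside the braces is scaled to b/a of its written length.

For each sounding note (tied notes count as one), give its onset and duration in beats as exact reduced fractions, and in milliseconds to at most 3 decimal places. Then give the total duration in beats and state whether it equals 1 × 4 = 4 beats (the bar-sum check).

1) 0.0ms=0b +833.333ms=3/2b
2) 833.333ms=3/2b +277.778ms=1/2b
3) 1111.111ms=2b +1111.111ms=2b
Σ=4b of 4 (108bpm 4/4) — PASS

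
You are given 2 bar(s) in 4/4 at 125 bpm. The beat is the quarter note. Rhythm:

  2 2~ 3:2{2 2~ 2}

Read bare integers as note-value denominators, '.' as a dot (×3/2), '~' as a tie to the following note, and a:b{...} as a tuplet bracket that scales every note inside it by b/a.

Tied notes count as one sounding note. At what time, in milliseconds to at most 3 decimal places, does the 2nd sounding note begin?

note 2 onset = 2b = 960.0ms

1. 0.0ms @ 0 + 960.0ms (2)
2. 960.0ms @ 2 + 1600.0ms (10/3)
3. 2560.0ms @ 16/3 + 1280.0ms (8/3)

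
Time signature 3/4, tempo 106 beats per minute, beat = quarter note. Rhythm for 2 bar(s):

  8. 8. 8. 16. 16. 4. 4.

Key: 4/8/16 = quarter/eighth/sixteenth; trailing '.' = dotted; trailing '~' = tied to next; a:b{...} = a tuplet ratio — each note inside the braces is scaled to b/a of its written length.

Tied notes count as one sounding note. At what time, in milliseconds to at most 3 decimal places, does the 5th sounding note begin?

note 5 onset = 21/8b = 1485.849ms

1. 0.0ms @ 0 + 424.528ms (3/4)
2. 424.528ms @ 3/4 + 424.528ms (3/4)
3. 849.057ms @ 3/2 + 424.528ms (3/4)
4. 1273.585ms @ 9/4 + 212.264ms (3/8)
5. 1485.849ms @ 21/8 + 212.264ms (3/8)
6. 1698.113ms @ 3 + 849.057ms (3/2)
7. 2547.17ms @ 9/2 + 849.057ms (3/2)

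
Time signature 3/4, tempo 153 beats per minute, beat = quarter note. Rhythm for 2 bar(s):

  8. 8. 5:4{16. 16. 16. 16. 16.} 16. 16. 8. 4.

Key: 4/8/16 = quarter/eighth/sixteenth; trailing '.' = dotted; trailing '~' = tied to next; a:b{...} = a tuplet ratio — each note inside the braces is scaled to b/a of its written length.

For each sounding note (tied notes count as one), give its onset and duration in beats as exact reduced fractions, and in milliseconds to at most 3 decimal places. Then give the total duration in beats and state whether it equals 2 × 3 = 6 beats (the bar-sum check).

1) 0.0ms=0b +294.118ms=3/4b
2) 294.118ms=3/4b +294.118ms=3/4b
3) 588.235ms=3/2b +117.647ms=3/10b
4) 705.882ms=9/5b +117.647ms=3/10b
5) 823.529ms=21/10b +117.647ms=3/10b
6) 941.176ms=12/5b +117.647ms=3/10b
7) 1058.824ms=27/10b +117.647ms=3/10b
8) 1176.471ms=3b +147.059ms=3/8b
9) 1323.529ms=27/8b +147.059ms=3/8b
10) 1470.588ms=15/4b +294.118ms=3/4b
11) 1764.706ms=9/2b +588.235ms=3/2b
Σ=6b of 6 (153bpm 3/4) — PASS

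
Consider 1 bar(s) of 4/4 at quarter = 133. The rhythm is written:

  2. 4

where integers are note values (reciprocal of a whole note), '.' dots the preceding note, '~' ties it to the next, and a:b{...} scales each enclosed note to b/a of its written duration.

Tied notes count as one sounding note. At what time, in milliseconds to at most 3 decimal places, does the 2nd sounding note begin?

note 2 onset = 3b = 1353.383ms

1. 0.0ms @ 0 + 1353.383ms (3)
2. 1353.383ms @ 3 + 451.128ms (1)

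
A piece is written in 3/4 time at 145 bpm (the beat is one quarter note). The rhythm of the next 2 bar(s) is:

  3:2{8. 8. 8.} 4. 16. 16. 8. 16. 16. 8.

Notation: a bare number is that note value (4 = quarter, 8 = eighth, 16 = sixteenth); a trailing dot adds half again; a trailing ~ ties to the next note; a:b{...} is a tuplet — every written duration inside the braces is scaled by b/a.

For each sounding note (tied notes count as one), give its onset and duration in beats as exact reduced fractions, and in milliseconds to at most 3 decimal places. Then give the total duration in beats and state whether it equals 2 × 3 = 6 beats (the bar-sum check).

1) 0.0ms=0b +206.897ms=1/2b
2) 206.897ms=1/2b +206.897ms=1/2b
3) 413.793ms=1b +206.897ms=1/2b
4) 620.69ms=3/2b +620.69ms=3/2b
5) 1241.379ms=3b +155.172ms=3/8b
6) 1396.552ms=27/8b +155.172ms=3/8b
7) 1551.724ms=15/4b +310.345ms=3/4b
8) 1862.069ms=9/2b +155.172ms=3/8b
9) 2017.241ms=39/8b +155.172ms=3/8b
10) 2172.414ms=21/4b +310.345ms=3/4b
Σ=6b of 6 (145bpm 3/4) — PASS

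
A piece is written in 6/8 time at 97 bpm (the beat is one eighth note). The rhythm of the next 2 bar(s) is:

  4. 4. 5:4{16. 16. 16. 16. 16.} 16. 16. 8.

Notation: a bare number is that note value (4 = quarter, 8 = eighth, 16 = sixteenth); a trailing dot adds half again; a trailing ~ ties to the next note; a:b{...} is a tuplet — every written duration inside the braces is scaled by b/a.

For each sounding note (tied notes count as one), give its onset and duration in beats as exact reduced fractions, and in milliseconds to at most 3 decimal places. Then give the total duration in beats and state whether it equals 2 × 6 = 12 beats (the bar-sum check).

1) 0.0ms=0b +1855.67ms=3b
2) 1855.67ms=3b +1855.67ms=3b
3) 3711.34ms=6b +371.134ms=3/5b
4) 4082.474ms=33/5b +371.134ms=3/5b
5) 4453.608ms=36/5b +371.134ms=3/5b
6) 4824.742ms=39/5b +371.134ms=3/5b
7) 5195.876ms=42/5b +371.134ms=3/5b
8) 5567.01ms=9b +463.918ms=3/4b
9) 6030.928ms=39/4b +463.918ms=3/4b
10) 6494.845ms=21/2b +927.835ms=3/2b
Σ=12b of 12 (97bpm 6/8) — PASS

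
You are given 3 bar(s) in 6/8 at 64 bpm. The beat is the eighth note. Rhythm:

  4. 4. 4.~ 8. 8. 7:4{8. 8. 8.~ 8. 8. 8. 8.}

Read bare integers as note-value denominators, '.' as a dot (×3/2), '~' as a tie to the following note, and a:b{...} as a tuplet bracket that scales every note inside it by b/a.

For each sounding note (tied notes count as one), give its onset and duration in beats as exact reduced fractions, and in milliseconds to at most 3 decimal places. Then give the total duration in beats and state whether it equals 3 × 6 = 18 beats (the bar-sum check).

1) 0.0ms=0b +2812.5ms=3b
2) 2812.5ms=3b +2812.5ms=3b
3) 5625.0ms=6b +4218.75ms=9/2b
4) 9843.75ms=21/2b +1406.25ms=3/2b
5) 11250.0ms=12b +803.571ms=6/7b
6) 12053.571ms=90/7b +803.571ms=6/7b
7) 12857.143ms=96/7b +1607.143ms=12/7b
8) 14464.286ms=108/7b +803.571ms=6/7b
9) 15267.857ms=114/7b +803.571ms=6/7b
10) 16071.429ms=120/7b +803.571ms=6/7b
Σ=18b of 18 (64bpm 6/8) — PASS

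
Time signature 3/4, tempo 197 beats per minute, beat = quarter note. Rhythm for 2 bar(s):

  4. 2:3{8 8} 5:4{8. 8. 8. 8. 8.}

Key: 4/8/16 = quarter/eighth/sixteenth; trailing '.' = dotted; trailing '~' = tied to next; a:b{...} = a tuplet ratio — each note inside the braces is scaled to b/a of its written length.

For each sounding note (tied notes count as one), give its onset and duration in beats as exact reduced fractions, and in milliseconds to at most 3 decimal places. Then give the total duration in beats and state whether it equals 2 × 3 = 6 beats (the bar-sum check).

1) 0.0ms=0b +456.853ms=3/2b
2) 456.853ms=3/2b +228.426ms=3/4b
3) 685.279ms=9/4b +228.426ms=3/4b
4) 913.706ms=3b +182.741ms=3/5b
5) 1096.447ms=18/5b +182.741ms=3/5b
6) 1279.188ms=21/5b +182.741ms=3/5b
7) 1461.929ms=24/5b +182.741ms=3/5b
8) 1644.67ms=27/5b +182.741ms=3/5b
Σ=6b of 6 (197bpm 3/4) — PASS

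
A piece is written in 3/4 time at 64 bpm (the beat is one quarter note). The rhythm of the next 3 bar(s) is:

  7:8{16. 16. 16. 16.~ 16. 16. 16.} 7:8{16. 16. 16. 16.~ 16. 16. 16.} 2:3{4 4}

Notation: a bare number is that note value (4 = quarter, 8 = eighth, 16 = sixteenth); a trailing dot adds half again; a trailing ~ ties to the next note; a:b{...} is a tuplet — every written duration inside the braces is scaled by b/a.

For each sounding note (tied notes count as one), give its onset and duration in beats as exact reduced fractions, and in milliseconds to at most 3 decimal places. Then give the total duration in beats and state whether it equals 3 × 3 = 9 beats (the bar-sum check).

1) 0.0ms=0b +401.786ms=3/7b
2) 401.786ms=3/7b +401.786ms=3/7b
3) 803.571ms=6/7b +401.786ms=3/7b
4) 1205.357ms=9/7b +803.571ms=6/7b
5) 2008.929ms=15/7b +401.786ms=3/7b
6) 2410.714ms=18/7b +401.786ms=3/7b
7) 2812.5ms=3b +401.786ms=3/7b
8) 3214.286ms=24/7b +401.786ms=3/7b
9) 3616.071ms=27/7b +401.786ms=3/7b
10) 4017.857ms=30/7b +803.571ms=6/7b
11) 4821.429ms=36/7b +401.786ms=3/7b
12) 5223.214ms=39/7b +401.786ms=3/7b
13) 5625.0ms=6b +1406.25ms=3/2b
14) 7031.25ms=15/2b +1406.25ms=3/2b
Σ=9b of 9 (64bpm 3/4) — PASS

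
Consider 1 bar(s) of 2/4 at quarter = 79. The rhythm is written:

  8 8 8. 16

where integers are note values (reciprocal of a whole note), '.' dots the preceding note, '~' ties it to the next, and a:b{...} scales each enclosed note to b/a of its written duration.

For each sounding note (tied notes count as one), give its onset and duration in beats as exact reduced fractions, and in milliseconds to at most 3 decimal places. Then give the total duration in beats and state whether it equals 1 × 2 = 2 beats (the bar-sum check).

1) 0.0ms=0b +379.747ms=1/2b
2) 379.747ms=1/2b +379.747ms=1/2b
3) 759.494ms=1b +569.62ms=3/4b
4) 1329.114ms=7/4b +189.873ms=1/4b
Σ=2b of 2 (79bpm 2/4) — PASS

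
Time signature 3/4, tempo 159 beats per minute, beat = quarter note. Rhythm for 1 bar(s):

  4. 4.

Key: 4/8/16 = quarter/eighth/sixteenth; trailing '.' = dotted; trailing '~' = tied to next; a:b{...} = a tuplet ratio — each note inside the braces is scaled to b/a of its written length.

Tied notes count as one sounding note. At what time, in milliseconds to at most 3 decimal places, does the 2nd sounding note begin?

note 2 onset = 3/2b = 566.038ms

1. 0.0ms @ 0 + 566.038ms (3/2)
2. 566.038ms @ 3/2 + 566.038ms (3/2)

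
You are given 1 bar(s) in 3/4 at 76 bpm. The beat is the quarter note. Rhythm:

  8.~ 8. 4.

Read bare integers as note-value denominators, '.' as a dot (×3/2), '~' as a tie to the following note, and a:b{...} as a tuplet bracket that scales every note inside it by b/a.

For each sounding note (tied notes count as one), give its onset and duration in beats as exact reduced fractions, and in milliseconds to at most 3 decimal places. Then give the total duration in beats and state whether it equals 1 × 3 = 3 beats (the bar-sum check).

1) 0.0ms=0b +1184.211ms=3/2b
2) 1184.211ms=3/2b +1184.211ms=3/2b
Σ=3b of 3 (76bpm 3/4) — PASS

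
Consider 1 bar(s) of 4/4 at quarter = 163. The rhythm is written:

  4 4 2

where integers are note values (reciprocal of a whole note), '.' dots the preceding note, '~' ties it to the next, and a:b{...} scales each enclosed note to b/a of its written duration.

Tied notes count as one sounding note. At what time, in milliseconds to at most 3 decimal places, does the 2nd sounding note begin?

1. 0.0ms @ 0 + 368.098ms (1)
2. 368.098ms @ 1 + 368.098ms (1)
3. 736.196ms @ 2 + 736.196ms (2)

note 2 onset = 1b = 368.098ms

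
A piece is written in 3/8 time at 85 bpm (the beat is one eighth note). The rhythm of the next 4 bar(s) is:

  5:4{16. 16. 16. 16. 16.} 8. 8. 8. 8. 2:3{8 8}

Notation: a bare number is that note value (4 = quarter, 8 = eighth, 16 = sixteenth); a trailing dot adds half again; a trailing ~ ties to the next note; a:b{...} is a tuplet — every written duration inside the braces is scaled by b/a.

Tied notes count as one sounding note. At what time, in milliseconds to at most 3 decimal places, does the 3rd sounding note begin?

note 3 onset = 6/5b = 847.059ms

1. 0.0ms @ 0 + 423.529ms (3/5)
2. 423.529ms @ 3/5 + 423.529ms (3/5)
3. 847.059ms @ 6/5 + 423.529ms (3/5)
4. 1270.588ms @ 9/5 + 423.529ms (3/5)
5. 1694.118ms @ 12/5 + 423.529ms (3/5)
6. 2117.647ms @ 3 + 1058.824ms (3/2)
7. 3176.471ms @ 9/2 + 1058.824ms (3/2)
8. 4235.294ms @ 6 + 1058.824ms (3/2)
9. 5294.118ms @ 15/2 + 1058.824ms (3/2)
10. 6352.941ms @ 9 + 1058.824ms (3/2)
11. 7411.765ms @ 21/2 + 1058.824ms (3/2)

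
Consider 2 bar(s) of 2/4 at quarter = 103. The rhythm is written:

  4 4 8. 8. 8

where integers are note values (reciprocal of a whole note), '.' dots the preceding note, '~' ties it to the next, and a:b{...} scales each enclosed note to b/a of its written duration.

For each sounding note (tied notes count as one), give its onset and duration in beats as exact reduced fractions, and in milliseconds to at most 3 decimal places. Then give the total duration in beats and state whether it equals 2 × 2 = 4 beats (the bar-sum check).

1) 0.0ms=0b +582.524ms=1b
2) 582.524ms=1b +582.524ms=1b
3) 1165.049ms=2b +436.893ms=3/4b
4) 1601.942ms=11/4b +436.893ms=3/4b
5) 2038.835ms=7/2b +291.262ms=1/2b
Σ=4b of 4 (103bpm 2/4) — PASS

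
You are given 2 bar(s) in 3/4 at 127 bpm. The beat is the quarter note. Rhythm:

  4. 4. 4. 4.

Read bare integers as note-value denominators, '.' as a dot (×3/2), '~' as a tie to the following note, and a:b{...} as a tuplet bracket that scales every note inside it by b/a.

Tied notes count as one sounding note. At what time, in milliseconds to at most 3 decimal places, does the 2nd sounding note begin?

1. 0.0ms @ 0 + 708.661ms (3/2)
2. 708.661ms @ 3/2 + 708.661ms (3/2)
3. 1417.323ms @ 3 + 708.661ms (3/2)
4. 2125.984ms @ 9/2 + 708.661ms (3/2)

note 2 onset = 3/2b = 708.661ms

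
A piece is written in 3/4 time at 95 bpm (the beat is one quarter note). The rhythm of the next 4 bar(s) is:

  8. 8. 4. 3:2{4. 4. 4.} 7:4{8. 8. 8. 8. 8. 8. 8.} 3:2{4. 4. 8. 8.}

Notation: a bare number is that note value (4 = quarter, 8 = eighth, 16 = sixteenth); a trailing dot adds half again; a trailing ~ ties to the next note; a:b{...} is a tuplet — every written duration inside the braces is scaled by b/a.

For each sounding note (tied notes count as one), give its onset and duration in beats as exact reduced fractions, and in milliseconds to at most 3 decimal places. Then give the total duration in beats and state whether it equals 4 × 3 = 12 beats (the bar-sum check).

1) 0.0ms=0b +473.684ms=3/4b
2) 473.684ms=3/4b +473.684ms=3/4b
3) 947.368ms=3/2b +947.368ms=3/2b
4) 1894.737ms=3b +631.579ms=1b
5) 2526.316ms=4b +631.579ms=1b
6) 3157.895ms=5b +631.579ms=1b
7) 3789.474ms=6b +270.677ms=3/7b
8) 4060.15ms=45/7b +270.677ms=3/7b
9) 4330.827ms=48/7b +270.677ms=3/7b
10) 4601.504ms=51/7b +270.677ms=3/7b
11) 4872.18ms=54/7b +270.677ms=3/7b
12) 5142.857ms=57/7b +270.677ms=3/7b
13) 5413.534ms=60/7b +270.677ms=3/7b
14) 5684.211ms=9b +631.579ms=1b
15) 6315.789ms=10b +631.579ms=1b
16) 6947.368ms=11b +315.789ms=1/2b
17) 7263.158ms=23/2b +315.789ms=1/2b
Σ=12b of 12 (95bpm 3/4) — PASS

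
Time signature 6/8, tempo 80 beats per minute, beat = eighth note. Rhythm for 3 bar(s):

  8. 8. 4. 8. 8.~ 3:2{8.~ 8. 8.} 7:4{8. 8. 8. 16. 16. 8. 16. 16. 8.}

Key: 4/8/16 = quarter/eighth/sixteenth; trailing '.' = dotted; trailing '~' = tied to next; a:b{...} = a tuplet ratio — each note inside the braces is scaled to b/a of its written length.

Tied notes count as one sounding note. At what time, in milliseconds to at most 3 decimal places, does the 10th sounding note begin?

1. 0.0ms @ 0 + 1125.0ms (3/2)
2. 1125.0ms @ 3/2 + 1125.0ms (3/2)
3. 2250.0ms @ 3 + 2250.0ms (3)
4. 4500.0ms @ 6 + 1125.0ms (3/2)
5. 5625.0ms @ 15/2 + 2625.0ms (7/2)
6. 8250.0ms @ 11 + 750.0ms (1)
7. 9000.0ms @ 12 + 642.857ms (6/7)
8. 9642.857ms @ 90/7 + 642.857ms (6/7)
9. 10285.714ms @ 96/7 + 642.857ms (6/7)
10. 10928.571ms @ 102/7 + 321.429ms (3/7)
11. 11250.0ms @ 15 + 321.429ms (3/7)
12. 11571.429ms @ 108/7 + 642.857ms (6/7)
13. 12214.286ms @ 114/7 + 321.429ms (3/7)
14. 12535.714ms @ 117/7 + 321.429ms (3/7)
15. 12857.143ms @ 120/7 + 642.857ms (6/7)

note 10 onset = 102/7b = 10928.571ms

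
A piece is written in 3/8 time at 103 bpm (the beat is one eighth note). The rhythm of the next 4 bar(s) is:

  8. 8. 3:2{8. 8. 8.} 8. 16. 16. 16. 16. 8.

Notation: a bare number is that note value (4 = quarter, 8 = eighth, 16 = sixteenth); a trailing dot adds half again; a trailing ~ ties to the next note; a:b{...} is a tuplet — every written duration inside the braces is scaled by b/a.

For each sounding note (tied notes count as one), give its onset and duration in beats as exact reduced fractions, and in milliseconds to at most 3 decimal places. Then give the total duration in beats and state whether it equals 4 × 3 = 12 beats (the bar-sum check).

1) 0.0ms=0b +873.786ms=3/2b
2) 873.786ms=3/2b +873.786ms=3/2b
3) 1747.573ms=3b +582.524ms=1b
4) 2330.097ms=4b +582.524ms=1b
5) 2912.621ms=5b +582.524ms=1b
6) 3495.146ms=6b +873.786ms=3/2b
7) 4368.932ms=15/2b +436.893ms=3/4b
8) 4805.825ms=33/4b +436.893ms=3/4b
9) 5242.718ms=9b +436.893ms=3/4b
10) 5679.612ms=39/4b +436.893ms=3/4b
11) 6116.505ms=21/2b +873.786ms=3/2b
Σ=12b of 12 (103bpm 3/8) — PASS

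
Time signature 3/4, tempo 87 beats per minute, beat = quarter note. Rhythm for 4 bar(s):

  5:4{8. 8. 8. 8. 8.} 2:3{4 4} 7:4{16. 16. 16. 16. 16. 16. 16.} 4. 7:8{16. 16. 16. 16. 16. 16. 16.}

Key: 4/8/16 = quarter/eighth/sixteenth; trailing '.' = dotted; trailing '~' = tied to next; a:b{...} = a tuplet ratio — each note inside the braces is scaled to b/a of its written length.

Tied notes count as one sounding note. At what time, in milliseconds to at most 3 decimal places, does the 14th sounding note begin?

1. 0.0ms @ 0 + 413.793ms (3/5)
2. 413.793ms @ 3/5 + 413.793ms (3/5)
3. 827.586ms @ 6/5 + 413.793ms (3/5)
4. 1241.379ms @ 9/5 + 413.793ms (3/5)
5. 1655.172ms @ 12/5 + 413.793ms (3/5)
6. 2068.966ms @ 3 + 1034.483ms (3/2)
7. 3103.448ms @ 9/2 + 1034.483ms (3/2)
8. 4137.931ms @ 6 + 147.783ms (3/14)
9. 4285.714ms @ 87/14 + 147.783ms (3/14)
10. 4433.498ms @ 45/7 + 147.783ms (3/14)
11. 4581.281ms @ 93/14 + 147.783ms (3/14)
12. 4729.064ms @ 48/7 + 147.783ms (3/14)
13. 4876.847ms @ 99/14 + 147.783ms (3/14)
14. 5024.631ms @ 51/7 + 147.783ms (3/14)
15. 5172.414ms @ 15/2 + 1034.483ms (3/2)
16. 6206.897ms @ 9 + 295.567ms (3/7)
17. 6502.463ms @ 66/7 + 295.567ms (3/7)
18. 6798.03ms @ 69/7 + 295.567ms (3/7)
19. 7093.596ms @ 72/7 + 295.567ms (3/7)
20. 7389.163ms @ 75/7 + 295.567ms (3/7)
21. 7684.729ms @ 78/7 + 295.567ms (3/7)
22. 7980.296ms @ 81/7 + 295.567ms (3/7)

note 14 onset = 51/7b = 5024.631ms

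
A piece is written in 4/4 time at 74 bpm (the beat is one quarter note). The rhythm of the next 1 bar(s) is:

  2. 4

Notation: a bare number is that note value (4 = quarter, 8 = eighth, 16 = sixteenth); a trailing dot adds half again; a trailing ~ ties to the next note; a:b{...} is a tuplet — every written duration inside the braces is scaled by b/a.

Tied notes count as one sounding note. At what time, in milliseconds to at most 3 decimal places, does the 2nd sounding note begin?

note 2 onset = 3b = 2432.432ms

1. 0.0ms @ 0 + 2432.432ms (3)
2. 2432.432ms @ 3 + 810.811ms (1)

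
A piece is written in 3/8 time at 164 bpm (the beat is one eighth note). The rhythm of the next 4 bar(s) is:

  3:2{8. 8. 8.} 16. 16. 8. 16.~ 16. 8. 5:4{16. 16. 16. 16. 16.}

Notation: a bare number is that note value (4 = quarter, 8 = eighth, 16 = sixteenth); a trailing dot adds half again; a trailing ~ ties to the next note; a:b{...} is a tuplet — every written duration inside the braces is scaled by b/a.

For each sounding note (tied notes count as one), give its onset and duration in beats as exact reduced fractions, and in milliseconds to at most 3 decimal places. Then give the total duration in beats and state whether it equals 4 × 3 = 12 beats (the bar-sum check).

1) 0.0ms=0b +365.854ms=1b
2) 365.854ms=1b +365.854ms=1b
3) 731.707ms=2b +365.854ms=1b
4) 1097.561ms=3b +274.39ms=3/4b
5) 1371.951ms=15/4b +274.39ms=3/4b
6) 1646.341ms=9/2b +548.78ms=3/2b
7) 2195.122ms=6b +548.78ms=3/2b
8) 2743.902ms=15/2b +548.78ms=3/2b
9) 3292.683ms=9b +219.512ms=3/5b
10) 3512.195ms=48/5b +219.512ms=3/5b
11) 3731.707ms=51/5b +219.512ms=3/5b
12) 3951.22ms=54/5b +219.512ms=3/5b
13) 4170.732ms=57/5b +219.512ms=3/5b
Σ=12b of 12 (164bpm 3/8) — PASS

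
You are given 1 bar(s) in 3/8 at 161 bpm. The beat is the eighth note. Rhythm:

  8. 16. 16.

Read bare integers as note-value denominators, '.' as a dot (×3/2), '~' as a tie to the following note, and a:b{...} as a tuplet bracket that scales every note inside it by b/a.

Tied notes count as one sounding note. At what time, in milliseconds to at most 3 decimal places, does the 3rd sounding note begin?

1. 0.0ms @ 0 + 559.006ms (3/2)
2. 559.006ms @ 3/2 + 279.503ms (3/4)
3. 838.509ms @ 9/4 + 279.503ms (3/4)

note 3 onset = 9/4b = 838.509ms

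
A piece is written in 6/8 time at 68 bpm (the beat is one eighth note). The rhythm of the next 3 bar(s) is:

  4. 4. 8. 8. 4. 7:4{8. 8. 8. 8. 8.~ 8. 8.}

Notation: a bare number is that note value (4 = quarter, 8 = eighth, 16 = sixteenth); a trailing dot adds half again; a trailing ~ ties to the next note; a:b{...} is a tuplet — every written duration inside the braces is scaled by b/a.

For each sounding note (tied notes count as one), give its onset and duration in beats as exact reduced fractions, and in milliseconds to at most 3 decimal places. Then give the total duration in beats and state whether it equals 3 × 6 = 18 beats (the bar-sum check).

1) 0.0ms=0b +2647.059ms=3b
2) 2647.059ms=3b +2647.059ms=3b
3) 5294.118ms=6b +1323.529ms=3/2b
4) 6617.647ms=15/2b +1323.529ms=3/2b
5) 7941.176ms=9b +2647.059ms=3b
6) 10588.235ms=12b +756.303ms=6/7b
7) 11344.538ms=90/7b +756.303ms=6/7b
8) 12100.84ms=96/7b +756.303ms=6/7b
9) 12857.143ms=102/7b +756.303ms=6/7b
10) 13613.445ms=108/7b +1512.605ms=12/7b
11) 15126.05ms=120/7b +756.303ms=6/7b
Σ=18b of 18 (68bpm 6/8) — PASS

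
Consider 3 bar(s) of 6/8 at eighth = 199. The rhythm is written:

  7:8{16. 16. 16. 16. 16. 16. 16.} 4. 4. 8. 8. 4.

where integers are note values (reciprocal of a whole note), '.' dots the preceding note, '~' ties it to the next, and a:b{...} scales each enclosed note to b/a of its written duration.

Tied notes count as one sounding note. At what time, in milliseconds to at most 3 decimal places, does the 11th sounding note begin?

1. 0.0ms @ 0 + 258.435ms (6/7)
2. 258.435ms @ 6/7 + 258.435ms (6/7)
3. 516.87ms @ 12/7 + 258.435ms (6/7)
4. 775.305ms @ 18/7 + 258.435ms (6/7)
5. 1033.74ms @ 24/7 + 258.435ms (6/7)
6. 1292.175ms @ 30/7 + 258.435ms (6/7)
7. 1550.61ms @ 36/7 + 258.435ms (6/7)
8. 1809.045ms @ 6 + 904.523ms (3)
9. 2713.568ms @ 9 + 904.523ms (3)
10. 3618.09ms @ 12 + 452.261ms (3/2)
11. 4070.352ms @ 27/2 + 452.261ms (3/2)
12. 4522.613ms @ 15 + 904.523ms (3)

note 11 onset = 27/2b = 4070.352ms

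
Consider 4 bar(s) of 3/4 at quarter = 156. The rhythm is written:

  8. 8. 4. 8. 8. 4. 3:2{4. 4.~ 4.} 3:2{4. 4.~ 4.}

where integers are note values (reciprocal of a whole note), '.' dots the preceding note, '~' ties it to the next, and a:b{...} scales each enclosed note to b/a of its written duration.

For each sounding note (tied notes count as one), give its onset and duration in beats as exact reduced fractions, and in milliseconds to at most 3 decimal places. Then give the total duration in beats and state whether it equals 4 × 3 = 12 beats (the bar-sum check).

1) 0.0ms=0b +288.462ms=3/4b
2) 288.462ms=3/4b +288.462ms=3/4b
3) 576.923ms=3/2b +576.923ms=3/2b
4) 1153.846ms=3b +288.462ms=3/4b
5) 1442.308ms=15/4b +288.462ms=3/4b
6) 1730.769ms=9/2b +576.923ms=3/2b
7) 2307.692ms=6b +384.615ms=1b
8) 2692.308ms=7b +769.231ms=2b
9) 3461.538ms=9b +384.615ms=1b
10) 3846.154ms=10b +769.231ms=2b
Σ=12b of 12 (156bpm 3/4) — PASS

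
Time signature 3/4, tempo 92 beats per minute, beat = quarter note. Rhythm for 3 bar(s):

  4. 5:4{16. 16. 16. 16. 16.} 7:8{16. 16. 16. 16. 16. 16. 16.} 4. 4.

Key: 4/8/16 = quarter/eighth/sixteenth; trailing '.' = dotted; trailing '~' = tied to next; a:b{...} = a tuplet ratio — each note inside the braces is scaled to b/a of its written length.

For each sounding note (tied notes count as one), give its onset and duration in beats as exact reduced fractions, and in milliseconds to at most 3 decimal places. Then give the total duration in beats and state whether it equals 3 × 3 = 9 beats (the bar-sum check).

1) 0.0ms=0b +978.261ms=3/2b
2) 978.261ms=3/2b +195.652ms=3/10b
3) 1173.913ms=9/5b +195.652ms=3/10b
4) 1369.565ms=21/10b +195.652ms=3/10b
5) 1565.217ms=12/5b +195.652ms=3/10b
6) 1760.87ms=27/10b +195.652ms=3/10b
7) 1956.522ms=3b +279.503ms=3/7b
8) 2236.025ms=24/7b +279.503ms=3/7b
9) 2515.528ms=27/7b +279.503ms=3/7b
10) 2795.031ms=30/7b +279.503ms=3/7b
11) 3074.534ms=33/7b +279.503ms=3/7b
12) 3354.037ms=36/7b +279.503ms=3/7b
13) 3633.54ms=39/7b +279.503ms=3/7b
14) 3913.043ms=6b +978.261ms=3/2b
15) 4891.304ms=15/2b +978.261ms=3/2b
Σ=9b of 9 (92bpm 3/4) — PASS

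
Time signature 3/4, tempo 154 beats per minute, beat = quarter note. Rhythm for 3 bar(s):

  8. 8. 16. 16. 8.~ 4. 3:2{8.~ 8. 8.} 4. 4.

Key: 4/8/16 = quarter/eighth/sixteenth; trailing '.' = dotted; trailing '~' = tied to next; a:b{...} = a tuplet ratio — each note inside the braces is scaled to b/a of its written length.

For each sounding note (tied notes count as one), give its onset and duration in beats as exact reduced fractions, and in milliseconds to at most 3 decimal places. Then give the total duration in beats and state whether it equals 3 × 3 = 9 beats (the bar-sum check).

1) 0.0ms=0b +292.208ms=3/4b
2) 292.208ms=3/4b +292.208ms=3/4b
3) 584.416ms=3/2b +146.104ms=3/8b
4) 730.519ms=15/8b +146.104ms=3/8b
5) 876.623ms=9/4b +876.623ms=9/4b
6) 1753.247ms=9/2b +389.61ms=1b
7) 2142.857ms=11/2b +194.805ms=1/2b
8) 2337.662ms=6b +584.416ms=3/2b
9) 2922.078ms=15/2b +584.416ms=3/2b
Σ=9b of 9 (154bpm 3/4) — PASS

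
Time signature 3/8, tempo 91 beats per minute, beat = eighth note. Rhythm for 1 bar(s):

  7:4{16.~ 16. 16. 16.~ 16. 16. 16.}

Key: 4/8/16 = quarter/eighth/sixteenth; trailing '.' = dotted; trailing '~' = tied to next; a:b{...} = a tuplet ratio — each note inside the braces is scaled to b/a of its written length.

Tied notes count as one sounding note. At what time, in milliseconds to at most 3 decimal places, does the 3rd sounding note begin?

note 3 onset = 9/7b = 847.724ms

1. 0.0ms @ 0 + 565.149ms (6/7)
2. 565.149ms @ 6/7 + 282.575ms (3/7)
3. 847.724ms @ 9/7 + 565.149ms (6/7)
4. 1412.873ms @ 15/7 + 282.575ms (3/7)
5. 1695.447ms @ 18/7 + 282.575ms (3/7)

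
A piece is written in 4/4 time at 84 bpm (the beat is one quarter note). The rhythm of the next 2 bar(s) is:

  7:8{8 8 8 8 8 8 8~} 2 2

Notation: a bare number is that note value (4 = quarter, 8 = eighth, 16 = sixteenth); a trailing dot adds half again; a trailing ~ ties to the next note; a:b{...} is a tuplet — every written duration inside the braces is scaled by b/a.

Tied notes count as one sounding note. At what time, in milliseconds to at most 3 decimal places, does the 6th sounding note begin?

1. 0.0ms @ 0 + 408.163ms (4/7)
2. 408.163ms @ 4/7 + 408.163ms (4/7)
3. 816.327ms @ 8/7 + 408.163ms (4/7)
4. 1224.49ms @ 12/7 + 408.163ms (4/7)
5. 1632.653ms @ 16/7 + 408.163ms (4/7)
6. 2040.816ms @ 20/7 + 408.163ms (4/7)
7. 2448.98ms @ 24/7 + 1836.735ms (18/7)
8. 4285.714ms @ 6 + 1428.571ms (2)

note 6 onset = 20/7b = 2040.816ms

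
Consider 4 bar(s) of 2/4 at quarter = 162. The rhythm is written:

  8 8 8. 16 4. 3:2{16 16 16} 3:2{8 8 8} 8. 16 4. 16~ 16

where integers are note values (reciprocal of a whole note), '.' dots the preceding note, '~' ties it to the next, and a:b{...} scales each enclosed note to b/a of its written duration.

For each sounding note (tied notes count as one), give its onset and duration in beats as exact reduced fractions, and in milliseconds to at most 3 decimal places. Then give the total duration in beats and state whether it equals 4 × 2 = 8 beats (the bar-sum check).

1) 0.0ms=0b +185.185ms=1/2b
2) 185.185ms=1/2b +185.185ms=1/2b
3) 370.37ms=1b +277.778ms=3/4b
4) 648.148ms=7/4b +92.593ms=1/4b
5) 740.741ms=2b +555.556ms=3/2b
6) 1296.296ms=7/2b +61.728ms=1/6b
7) 1358.025ms=11/3b +61.728ms=1/6b
8) 1419.753ms=23/6b +61.728ms=1/6b
9) 1481.481ms=4b +123.457ms=1/3b
10) 1604.938ms=13/3b +123.457ms=1/3b
11) 1728.395ms=14/3b +123.457ms=1/3b
12) 1851.852ms=5b +277.778ms=3/4b
13) 2129.63ms=23/4b +92.593ms=1/4b
14) 2222.222ms=6b +555.556ms=3/2b
15) 2777.778ms=15/2b +185.185ms=1/2b
Σ=8b of 8 (162bpm 2/4) — PASS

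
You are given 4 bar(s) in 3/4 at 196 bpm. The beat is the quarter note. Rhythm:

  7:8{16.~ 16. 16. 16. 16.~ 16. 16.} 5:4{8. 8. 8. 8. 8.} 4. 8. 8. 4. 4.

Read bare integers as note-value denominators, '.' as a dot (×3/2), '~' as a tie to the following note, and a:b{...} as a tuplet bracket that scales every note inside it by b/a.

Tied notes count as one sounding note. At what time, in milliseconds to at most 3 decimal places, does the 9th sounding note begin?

1. 0.0ms @ 0 + 262.391ms (6/7)
2. 262.391ms @ 6/7 + 131.195ms (3/7)
3. 393.586ms @ 9/7 + 131.195ms (3/7)
4. 524.781ms @ 12/7 + 262.391ms (6/7)
5. 787.172ms @ 18/7 + 131.195ms (3/7)
6. 918.367ms @ 3 + 183.673ms (3/5)
7. 1102.041ms @ 18/5 + 183.673ms (3/5)
8. 1285.714ms @ 21/5 + 183.673ms (3/5)
9. 1469.388ms @ 24/5 + 183.673ms (3/5)
10. 1653.061ms @ 27/5 + 183.673ms (3/5)
11. 1836.735ms @ 6 + 459.184ms (3/2)
12. 2295.918ms @ 15/2 + 229.592ms (3/4)
13. 2525.51ms @ 33/4 + 229.592ms (3/4)
14. 2755.102ms @ 9 + 459.184ms (3/2)
15. 3214.286ms @ 21/2 + 459.184ms (3/2)

note 9 onset = 24/5b = 1469.388ms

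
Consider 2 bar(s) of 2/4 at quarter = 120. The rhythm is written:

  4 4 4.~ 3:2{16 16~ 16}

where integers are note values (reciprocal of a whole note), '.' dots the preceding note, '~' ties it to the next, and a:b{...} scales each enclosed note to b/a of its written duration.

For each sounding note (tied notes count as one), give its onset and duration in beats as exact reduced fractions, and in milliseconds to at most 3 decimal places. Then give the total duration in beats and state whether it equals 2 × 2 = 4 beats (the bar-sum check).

1) 0.0ms=0b +500.0ms=1b
2) 500.0ms=1b +500.0ms=1b
3) 1000.0ms=2b +833.333ms=5/3b
4) 1833.333ms=11/3b +166.667ms=1/3b
Σ=4b of 4 (120bpm 2/4) — PASS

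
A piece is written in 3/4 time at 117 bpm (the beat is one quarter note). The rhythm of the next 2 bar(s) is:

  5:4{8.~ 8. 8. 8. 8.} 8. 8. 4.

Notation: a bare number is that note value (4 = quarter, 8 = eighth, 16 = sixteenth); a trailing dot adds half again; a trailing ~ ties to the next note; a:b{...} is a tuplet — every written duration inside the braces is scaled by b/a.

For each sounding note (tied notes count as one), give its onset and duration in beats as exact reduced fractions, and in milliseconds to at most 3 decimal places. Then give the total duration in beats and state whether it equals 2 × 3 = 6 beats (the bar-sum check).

1) 0.0ms=0b +615.385ms=6/5b
2) 615.385ms=6/5b +307.692ms=3/5b
3) 923.077ms=9/5b +307.692ms=3/5b
4) 1230.769ms=12/5b +307.692ms=3/5b
5) 1538.462ms=3b +384.615ms=3/4b
6) 1923.077ms=15/4b +384.615ms=3/4b
7) 2307.692ms=9/2b +769.231ms=3/2b
Σ=6b of 6 (117bpm 3/4) — PASS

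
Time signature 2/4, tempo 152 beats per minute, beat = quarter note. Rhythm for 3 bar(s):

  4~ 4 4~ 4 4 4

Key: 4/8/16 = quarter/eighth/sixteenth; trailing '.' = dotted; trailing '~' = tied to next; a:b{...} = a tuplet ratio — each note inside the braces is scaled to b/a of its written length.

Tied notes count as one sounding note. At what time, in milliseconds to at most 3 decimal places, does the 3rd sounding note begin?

1. 0.0ms @ 0 + 789.474ms (2)
2. 789.474ms @ 2 + 789.474ms (2)
3. 1578.947ms @ 4 + 394.737ms (1)
4. 1973.684ms @ 5 + 394.737ms (1)

note 3 onset = 4b = 1578.947ms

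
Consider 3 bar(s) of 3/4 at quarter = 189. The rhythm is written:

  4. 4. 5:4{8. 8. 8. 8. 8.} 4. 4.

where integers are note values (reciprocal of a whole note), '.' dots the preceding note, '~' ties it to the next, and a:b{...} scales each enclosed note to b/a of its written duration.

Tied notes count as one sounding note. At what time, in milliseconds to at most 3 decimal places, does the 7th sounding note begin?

1. 0.0ms @ 0 + 476.19ms (3/2)
2. 476.19ms @ 3/2 + 476.19ms (3/2)
3. 952.381ms @ 3 + 190.476ms (3/5)
4. 1142.857ms @ 18/5 + 190.476ms (3/5)
5. 1333.333ms @ 21/5 + 190.476ms (3/5)
6. 1523.81ms @ 24/5 + 190.476ms (3/5)
7. 1714.286ms @ 27/5 + 190.476ms (3/5)
8. 1904.762ms @ 6 + 476.19ms (3/2)
9. 2380.952ms @ 15/2 + 476.19ms (3/2)

note 7 onset = 27/5b = 1714.286ms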